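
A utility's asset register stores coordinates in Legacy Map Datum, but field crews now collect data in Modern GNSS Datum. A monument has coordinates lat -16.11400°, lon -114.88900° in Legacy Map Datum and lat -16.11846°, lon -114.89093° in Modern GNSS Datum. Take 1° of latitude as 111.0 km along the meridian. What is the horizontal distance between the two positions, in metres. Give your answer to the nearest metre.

Δφ = -16.11846° − -16.11400° = -0.00446°; Δλ = -114.89093° − -114.88900° = -0.00193°.
ΔN = Δφ × 111000 = -495.1 m; ΔE = Δλ × 111000 × cos(-16.11400°) = -0.00193 × 111000 × 0.960711 = -205.8 m.
Distance = √(ΔE² + ΔN²) = √((-205.8)² + (-495.1)²) = 536.1 m.

536 m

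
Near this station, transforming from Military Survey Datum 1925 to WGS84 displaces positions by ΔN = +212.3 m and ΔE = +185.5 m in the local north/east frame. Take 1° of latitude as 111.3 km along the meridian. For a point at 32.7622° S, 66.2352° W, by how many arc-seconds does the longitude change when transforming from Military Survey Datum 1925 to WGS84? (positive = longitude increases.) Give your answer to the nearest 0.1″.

Δλ = 7.1″

At latitude -32.7622°, cos φ = 0.840924.
1° of longitude at this latitude = 111.3 × cos φ = 93.59 km, so Δλ = 185.5 / 93594.8 = 0.0019819° = 7.135″.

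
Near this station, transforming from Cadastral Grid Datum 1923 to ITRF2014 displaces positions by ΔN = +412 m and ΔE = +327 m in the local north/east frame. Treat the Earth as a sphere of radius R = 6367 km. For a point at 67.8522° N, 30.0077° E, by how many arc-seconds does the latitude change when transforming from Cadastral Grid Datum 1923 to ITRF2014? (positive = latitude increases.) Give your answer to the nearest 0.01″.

On a sphere of radius R, 1 rad of latitude = R, so Δφ = ΔN / R = 412.0 / 6367000 = 6.4709e-05 rad = 13.347″.

Δφ = 13.35″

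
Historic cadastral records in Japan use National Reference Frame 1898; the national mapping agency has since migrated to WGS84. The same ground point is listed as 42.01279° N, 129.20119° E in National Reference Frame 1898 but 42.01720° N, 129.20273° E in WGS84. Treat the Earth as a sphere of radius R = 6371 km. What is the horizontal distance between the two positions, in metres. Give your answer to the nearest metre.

Δφ = 42.01720° − 42.01279° = +0.00441°; Δλ = 129.20273° − 129.20119° = +0.00154°.
1° along a meridian = πR/180 = 111195 m.
ΔN = Δφ × 111195 = 490.4 m; ΔE = Δλ × 111195 × cos(42.01279°) = +0.00154 × 111195 × 0.742995 = 127.2 m.
Distance = √(ΔE² + ΔN²) = √(127.2² + 490.4²) = 506.6 m.

507 m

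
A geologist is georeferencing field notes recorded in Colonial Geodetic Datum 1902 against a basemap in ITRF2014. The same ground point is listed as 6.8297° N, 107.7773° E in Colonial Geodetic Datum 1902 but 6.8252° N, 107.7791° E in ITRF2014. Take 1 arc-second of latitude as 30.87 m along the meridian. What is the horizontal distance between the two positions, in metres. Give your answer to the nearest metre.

Δφ = 6.8252° − 6.8297° = -0.0045°; Δλ = 107.7791° − 107.7773° = +0.0018°.
1° of latitude = 3600 × 30.87 = 111132 m.
ΔN = Δφ × 111132 = -500.1 m; ΔE = Δλ × 111132 × cos(6.8297°) = +0.0018 × 111132 × 0.992904 = 198.6 m.
Distance = √(ΔE² + ΔN²) = √(198.6² + (-500.1)²) = 538.1 m.

538 m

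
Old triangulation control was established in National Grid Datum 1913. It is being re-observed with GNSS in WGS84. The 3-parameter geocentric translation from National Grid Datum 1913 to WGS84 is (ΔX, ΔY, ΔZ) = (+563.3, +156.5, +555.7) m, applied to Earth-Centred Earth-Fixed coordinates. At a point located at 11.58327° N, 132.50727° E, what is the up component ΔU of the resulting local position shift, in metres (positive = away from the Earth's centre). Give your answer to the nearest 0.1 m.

ΔU = -148.3 m

At φ = 11.58327°, λ = 132.50727°: sin φ = 0.200792, cos φ = 0.979634, sin λ = 0.737192, cos λ = -0.675684.
ΔU = cos φ cos λ·ΔX + cos φ sin λ·ΔY + sin φ·ΔZ = (0.979634)(-0.675684)(563.3) + (0.979634)(0.737192)(156.5) + (0.200792)(555.7) = -148.26 m.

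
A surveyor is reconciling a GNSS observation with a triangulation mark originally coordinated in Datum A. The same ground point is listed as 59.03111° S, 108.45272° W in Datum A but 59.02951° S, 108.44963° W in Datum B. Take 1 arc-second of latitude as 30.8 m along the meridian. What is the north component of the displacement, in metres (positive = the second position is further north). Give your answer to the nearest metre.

ΔN = 177 m

Δφ = -59.02951° − -59.03111° = +0.00160°; Δλ = -108.44963° − -108.45272° = +0.00309°.
1° of latitude = 3600 × 30.80 = 110880 m.
ΔN = Δφ × 110880 = 177.4 m; ΔE = Δλ × 110880 × cos(-59.03111°) = +0.00309 × 110880 × 0.514573 = 176.3 m.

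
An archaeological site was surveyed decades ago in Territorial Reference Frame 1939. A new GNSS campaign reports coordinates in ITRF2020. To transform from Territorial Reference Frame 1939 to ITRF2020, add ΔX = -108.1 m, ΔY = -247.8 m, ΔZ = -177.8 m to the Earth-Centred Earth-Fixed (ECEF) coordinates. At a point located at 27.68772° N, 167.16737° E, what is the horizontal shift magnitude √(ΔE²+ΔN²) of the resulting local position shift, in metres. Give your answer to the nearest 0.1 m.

321.3 m

The local east axis at (φ, λ) is (−sin λ, cos λ, 0), so ΔE = −sin(167.16737°)·(-108.1) + cos(167.16737°)·(-247.8) = 265.62 m.
The local north axis is (−sin φ cos λ, −sin φ sin λ, cos φ), giving ΔN = -48.974 + 25.573 − 157.441 = -180.84 m.
Horizontal magnitude = √(ΔE² + ΔN²) = √(265.62² + (-180.84)²) = 321.34 m.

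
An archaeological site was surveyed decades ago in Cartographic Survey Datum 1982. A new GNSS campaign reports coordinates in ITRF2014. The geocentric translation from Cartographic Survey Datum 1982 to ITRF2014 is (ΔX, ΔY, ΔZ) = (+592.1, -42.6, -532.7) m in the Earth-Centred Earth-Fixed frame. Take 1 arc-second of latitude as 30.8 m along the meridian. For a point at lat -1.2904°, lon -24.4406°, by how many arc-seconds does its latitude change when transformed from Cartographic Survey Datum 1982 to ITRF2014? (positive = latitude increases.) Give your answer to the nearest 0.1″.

Δφ = -16.9″

sin φ = -0.022520, cos φ = 0.999746, sin λ = -0.413750, cos λ = 0.910391.
North component: ΔN = −sin φ cos λ·ΔX − sin φ sin λ·ΔY + cos φ·ΔZ = −(-0.022520)(0.910391)(592.1) − (-0.022520)(-0.413750)(-42.6) + (0.999746)(-532.7) = -520.03 m.
1° of latitude spans 3600 × 30.80 = 110880 m, so Δφ = -520.03 / 110880 × 3600 = -16.884″.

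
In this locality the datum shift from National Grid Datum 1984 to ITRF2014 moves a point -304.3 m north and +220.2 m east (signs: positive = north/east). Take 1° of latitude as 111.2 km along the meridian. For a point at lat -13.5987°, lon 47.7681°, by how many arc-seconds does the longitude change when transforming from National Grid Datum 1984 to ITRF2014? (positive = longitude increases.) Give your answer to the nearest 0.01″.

At latitude -13.5987°, cos φ = 0.971966.
1° of longitude at this latitude = 111.2 × cos φ = 108.08 km, so Δλ = 220.2 / 108082.7 = 0.0020373° = 7.334″.

Δλ = 7.33″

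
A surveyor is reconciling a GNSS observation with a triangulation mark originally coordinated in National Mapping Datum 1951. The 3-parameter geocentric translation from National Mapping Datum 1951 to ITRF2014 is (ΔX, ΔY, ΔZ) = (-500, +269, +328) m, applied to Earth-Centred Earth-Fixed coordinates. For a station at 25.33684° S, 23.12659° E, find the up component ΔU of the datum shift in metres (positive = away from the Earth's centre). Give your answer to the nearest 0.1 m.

The local up (radial) axis is (cos φ cos λ, cos φ sin λ, sin φ), giving ΔU = -415.588 + 95.490 − 140.364 = -460.46 m.

ΔU = -460.5 m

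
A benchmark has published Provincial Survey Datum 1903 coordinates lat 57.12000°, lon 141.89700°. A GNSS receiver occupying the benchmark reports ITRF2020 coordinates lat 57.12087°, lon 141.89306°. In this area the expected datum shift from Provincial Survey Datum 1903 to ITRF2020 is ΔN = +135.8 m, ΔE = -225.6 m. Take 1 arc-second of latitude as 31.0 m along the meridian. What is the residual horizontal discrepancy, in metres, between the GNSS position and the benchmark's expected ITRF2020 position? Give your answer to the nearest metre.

Observed coordinate differences: Δφ = +0.00087°, Δλ = -0.00394°.
Converting to metres (1° lat = 111600 m, cos φ = 0.542881): observed ΔN = 97.1 m, observed ΔE = -238.7 m.
Subtracting the expected shift leaves a residual of 97.1 − (135.8) = -38.7 m north and -238.7 − (-225.6) = -13.1 m east.
Residual distance = √((-38.7)² + (-13.1)²) = 40.9 m.

41 m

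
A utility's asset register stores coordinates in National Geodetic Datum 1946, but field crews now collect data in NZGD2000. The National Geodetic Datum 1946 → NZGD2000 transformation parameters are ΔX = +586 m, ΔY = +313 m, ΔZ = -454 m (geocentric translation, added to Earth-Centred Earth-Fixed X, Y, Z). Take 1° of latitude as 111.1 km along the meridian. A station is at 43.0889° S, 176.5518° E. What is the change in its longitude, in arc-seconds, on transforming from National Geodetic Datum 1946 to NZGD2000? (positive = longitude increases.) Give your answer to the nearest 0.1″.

sin φ = -0.683132, cos φ = 0.730295, sin λ = 0.060146, cos λ = -0.998190.
East component: ΔE = −sin λ·ΔX + cos λ·ΔY = −(0.060146)(586) + (-0.998190)(313) = -347.68 m.
1° of latitude spans 111100 m; at latitude φ, 1° of longitude spans that × cos φ = 81135.7 m, so Δλ = -347.68 / 81135.7 × 3600 = -15.427″.

Δλ = -15.4″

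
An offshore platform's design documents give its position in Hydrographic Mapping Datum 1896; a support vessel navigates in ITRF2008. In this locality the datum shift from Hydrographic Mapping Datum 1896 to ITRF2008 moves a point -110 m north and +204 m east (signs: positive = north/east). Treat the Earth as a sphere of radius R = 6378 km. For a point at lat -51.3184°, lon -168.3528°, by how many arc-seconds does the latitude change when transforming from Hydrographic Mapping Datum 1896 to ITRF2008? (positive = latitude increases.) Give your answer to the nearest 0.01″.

On a sphere of radius R, 1 rad of latitude = R, so Δφ = ΔN / R = -110.0 / 6378000 = -1.7247e-05 rad = -3.557″.

Δφ = -3.56″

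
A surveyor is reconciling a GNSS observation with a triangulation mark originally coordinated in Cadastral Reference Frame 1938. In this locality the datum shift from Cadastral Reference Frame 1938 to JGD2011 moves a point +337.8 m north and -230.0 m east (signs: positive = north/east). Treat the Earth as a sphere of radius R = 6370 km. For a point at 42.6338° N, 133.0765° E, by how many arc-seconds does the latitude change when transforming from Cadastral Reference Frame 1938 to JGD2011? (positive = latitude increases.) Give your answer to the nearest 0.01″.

Δφ = 10.94″

On a sphere of radius R, 1 rad of latitude = R, so Δφ = ΔN / R = 337.8 / 6370000 = 5.3030e-05 rad = 10.938″.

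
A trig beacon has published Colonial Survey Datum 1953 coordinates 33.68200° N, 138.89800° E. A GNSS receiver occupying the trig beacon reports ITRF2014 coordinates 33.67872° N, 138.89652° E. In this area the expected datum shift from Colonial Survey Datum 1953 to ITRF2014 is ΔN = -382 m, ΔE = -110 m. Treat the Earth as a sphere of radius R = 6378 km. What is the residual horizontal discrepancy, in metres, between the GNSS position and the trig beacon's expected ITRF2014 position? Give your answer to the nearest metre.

32 m

Observed coordinate differences: Δφ = -0.00328°, Δλ = -0.00148°.
Converting to metres (1° lat = 111317 m, cos φ = 0.832128): observed ΔN = -365.1 m, observed ΔE = -137.1 m.
Subtracting the expected shift leaves a residual of -365.1 − (-382) = 16.9 m north and -137.1 − (-110) = -27.1 m east.
Residual distance = √(16.9² + (-27.1)²) = 31.9 m.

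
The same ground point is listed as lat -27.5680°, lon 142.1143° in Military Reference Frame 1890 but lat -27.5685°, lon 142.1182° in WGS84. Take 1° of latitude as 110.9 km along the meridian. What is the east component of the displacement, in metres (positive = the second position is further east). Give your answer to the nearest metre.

ΔE = 383 m

Δφ = -27.5685° − -27.5680° = -0.0005°; Δλ = 142.1182° − 142.1143° = +0.0039°.
ΔN = Δφ × 110900 = -55.4 m; ΔE = Δλ × 110900 × cos(-27.5680°) = +0.0039 × 110900 × 0.886462 = 383.4 m.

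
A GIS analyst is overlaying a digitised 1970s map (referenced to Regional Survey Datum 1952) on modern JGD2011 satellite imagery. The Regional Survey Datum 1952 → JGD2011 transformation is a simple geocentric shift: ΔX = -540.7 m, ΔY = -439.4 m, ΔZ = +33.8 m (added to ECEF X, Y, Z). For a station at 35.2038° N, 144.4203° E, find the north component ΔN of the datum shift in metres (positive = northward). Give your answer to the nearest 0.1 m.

ΔN = -78.5 m

The local north axis is (−sin φ cos λ, −sin φ sin λ, cos φ), giving ΔN = -253.513 + 147.384 + 27.618 = -78.51 m.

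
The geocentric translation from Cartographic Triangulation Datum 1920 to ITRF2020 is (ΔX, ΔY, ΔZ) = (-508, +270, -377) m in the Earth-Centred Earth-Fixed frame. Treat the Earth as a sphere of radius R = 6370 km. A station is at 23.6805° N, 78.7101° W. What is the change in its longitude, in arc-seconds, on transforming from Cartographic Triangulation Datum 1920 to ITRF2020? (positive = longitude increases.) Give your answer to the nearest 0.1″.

sin φ = 0.401636, cos φ = 0.915799, sin λ = -0.980649, cos λ = 0.195773.
East component: ΔE = −sin λ·ΔX + cos λ·ΔY = −(-0.980649)(-508) + (0.195773)(270) = -445.31 m.
1° of latitude spans πR/180 = 111177 m; at latitude φ, 1° of longitude spans that × cos φ = 101816.3 m, so Δλ = -445.31 / 101816.3 × 3600 = -15.745″.

Δλ = -15.7″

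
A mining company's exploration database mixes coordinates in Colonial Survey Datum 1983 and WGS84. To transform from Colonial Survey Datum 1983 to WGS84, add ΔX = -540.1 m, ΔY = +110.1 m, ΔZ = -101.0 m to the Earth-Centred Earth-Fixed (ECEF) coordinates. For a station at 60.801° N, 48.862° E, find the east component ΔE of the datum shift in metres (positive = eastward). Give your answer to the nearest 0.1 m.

ΔE = 479.2 m

At φ = 60.801°, λ = 48.862°: sin φ = 0.872931, cos φ = 0.487844, sin λ = 0.753127, cos λ = 0.657875.
ΔE = −sin λ·ΔX + cos λ·ΔY = −(0.753127)·(-540.1) + (0.657875)·(110.1) = 479.20 m.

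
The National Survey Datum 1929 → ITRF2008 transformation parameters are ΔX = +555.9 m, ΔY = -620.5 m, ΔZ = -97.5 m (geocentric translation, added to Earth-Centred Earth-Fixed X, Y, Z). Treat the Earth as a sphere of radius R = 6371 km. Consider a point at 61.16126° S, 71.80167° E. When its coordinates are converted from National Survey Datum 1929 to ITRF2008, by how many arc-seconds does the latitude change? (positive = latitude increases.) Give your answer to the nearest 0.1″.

Δφ = -13.3″

sin φ = -0.875981, cos φ = 0.482346, sin λ = 0.949981, cos λ = 0.312307.
North component: ΔN = −sin φ cos λ·ΔX − sin φ sin λ·ΔY + cos φ·ΔZ = −(-0.875981)(0.312307)(555.9) − (-0.875981)(0.949981)(-620.5) + (0.482346)(-97.5) = -411.31 m.
1° of latitude spans πR/180 = 111195 m, so Δφ = -411.31 / 111195 × 3600 = -13.316″.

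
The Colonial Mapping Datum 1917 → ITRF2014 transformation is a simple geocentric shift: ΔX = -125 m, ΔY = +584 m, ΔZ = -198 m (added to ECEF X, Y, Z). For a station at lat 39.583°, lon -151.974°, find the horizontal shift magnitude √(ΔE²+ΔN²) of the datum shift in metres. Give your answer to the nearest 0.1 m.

The local east axis at (φ, λ) is (−sin λ, cos λ, 0), so ΔE = −sin(-151.974°)·(-125) + cos(-151.974°)·584 = -574.25 m.
The local north axis is (−sin φ cos λ, −sin φ sin λ, cos φ), giving ΔN = -70.309 + 174.850 − 152.599 = -48.06 m.
Horizontal magnitude = √(ΔE² + ΔN²) = √((-574.25)² + (-48.06)²) = 576.26 m.

576.3 m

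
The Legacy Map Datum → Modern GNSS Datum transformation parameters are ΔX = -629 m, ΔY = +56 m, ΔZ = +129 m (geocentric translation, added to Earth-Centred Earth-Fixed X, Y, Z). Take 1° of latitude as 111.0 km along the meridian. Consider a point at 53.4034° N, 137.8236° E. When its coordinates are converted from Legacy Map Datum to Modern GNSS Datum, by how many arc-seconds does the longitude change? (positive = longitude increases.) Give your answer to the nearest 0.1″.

sin φ = 0.802853, cos φ = 0.596177, sin λ = 0.671415, cos λ = -0.741081.
East component: ΔE = −sin λ·ΔX + cos λ·ΔY = −(0.671415)(-629) + (-0.741081)(56) = 380.82 m.
1° of latitude spans 111000 m; at latitude φ, 1° of longitude spans that × cos φ = 66175.7 m, so Δλ = 380.82 / 66175.7 × 3600 = 20.717″.

Δλ = 20.7″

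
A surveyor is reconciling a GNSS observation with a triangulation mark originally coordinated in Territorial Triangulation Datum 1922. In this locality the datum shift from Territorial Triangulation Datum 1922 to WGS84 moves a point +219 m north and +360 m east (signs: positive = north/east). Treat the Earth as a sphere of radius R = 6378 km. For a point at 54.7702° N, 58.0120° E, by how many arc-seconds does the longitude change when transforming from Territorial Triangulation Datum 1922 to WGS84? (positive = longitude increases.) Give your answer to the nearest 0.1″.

At latitude 54.7702°, cos φ = 0.576857.
One radian of longitude at latitude φ spans R cos φ, so Δλ = ΔE / (R cos φ) = 360.0 / (6378000 × 0.576857) = 9.7847e-05 rad = 20.182″.

Δλ = 20.2″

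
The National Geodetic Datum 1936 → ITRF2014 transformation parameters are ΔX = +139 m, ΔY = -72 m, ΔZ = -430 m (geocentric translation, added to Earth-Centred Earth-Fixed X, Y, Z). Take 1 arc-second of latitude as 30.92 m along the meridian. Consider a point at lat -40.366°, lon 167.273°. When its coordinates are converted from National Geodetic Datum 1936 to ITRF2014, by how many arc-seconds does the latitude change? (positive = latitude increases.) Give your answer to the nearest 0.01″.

Δφ = -13.77″

sin φ = -0.647668, cos φ = 0.761923, sin λ = 0.220306, cos λ = -0.975431.
North component: ΔN = −sin φ cos λ·ΔX − sin φ sin λ·ΔY + cos φ·ΔZ = −(-0.647668)(-0.975431)(139) − (-0.647668)(0.220306)(-72) + (0.761923)(-430) = -425.71 m.
1° of latitude spans 3600 × 30.92 = 111312 m, so Δφ = -425.71 / 111312 × 3600 = -13.768″.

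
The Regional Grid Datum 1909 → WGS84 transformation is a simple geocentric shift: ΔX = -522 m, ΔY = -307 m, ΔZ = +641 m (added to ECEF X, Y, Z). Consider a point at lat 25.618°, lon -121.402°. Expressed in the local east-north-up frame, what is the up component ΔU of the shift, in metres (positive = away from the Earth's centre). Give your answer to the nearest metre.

The local up (radial) axis is (cos φ cos λ, cos φ sin λ, sin φ), giving ΔU = 245.246 + 236.276 + 277.149 = 758.67 m.

ΔU = 759 m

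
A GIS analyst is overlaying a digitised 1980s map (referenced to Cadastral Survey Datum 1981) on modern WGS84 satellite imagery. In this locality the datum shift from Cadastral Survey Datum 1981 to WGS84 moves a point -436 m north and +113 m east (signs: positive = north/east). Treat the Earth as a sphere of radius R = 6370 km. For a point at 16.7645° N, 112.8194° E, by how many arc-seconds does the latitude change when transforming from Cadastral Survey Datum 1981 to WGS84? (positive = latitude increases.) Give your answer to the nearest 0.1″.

Δφ = -14.1″

On a sphere of radius R, 1 rad of latitude = R, so Δφ = ΔN / R = -436.0 / 6370000 = -6.8446e-05 rad = -14.118″.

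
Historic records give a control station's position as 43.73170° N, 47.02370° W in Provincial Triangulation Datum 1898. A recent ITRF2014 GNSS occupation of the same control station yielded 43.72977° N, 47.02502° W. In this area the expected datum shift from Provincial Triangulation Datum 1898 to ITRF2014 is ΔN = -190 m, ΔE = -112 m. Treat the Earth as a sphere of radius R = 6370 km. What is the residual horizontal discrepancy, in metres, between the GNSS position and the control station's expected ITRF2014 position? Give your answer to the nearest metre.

Observed coordinate differences: Δφ = -0.00193°, Δλ = -0.00132°.
Converting to metres (1° lat = 111177 m, cos φ = 0.722585): observed ΔN = -214.6 m, observed ΔE = -106.0 m.
Subtracting the expected shift leaves a residual of -214.6 − (-190) = -24.6 m north and -106.0 − (-112) = 6.0 m east.
Residual distance = √((-24.6)² + 6.0²) = 25.3 m.

25 m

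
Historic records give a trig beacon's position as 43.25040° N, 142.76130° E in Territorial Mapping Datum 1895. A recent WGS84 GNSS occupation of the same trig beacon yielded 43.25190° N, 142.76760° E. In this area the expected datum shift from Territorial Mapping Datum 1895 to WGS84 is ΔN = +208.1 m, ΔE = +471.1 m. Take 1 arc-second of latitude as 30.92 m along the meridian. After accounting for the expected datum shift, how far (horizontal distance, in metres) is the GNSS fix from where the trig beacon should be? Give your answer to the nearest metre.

Observed coordinate differences: Δφ = +0.00150°, Δλ = +0.00630°.
Converting to metres (1° lat = 111312 m, cos φ = 0.728366): observed ΔN = 167.0 m, observed ΔE = 510.8 m.
Subtracting the expected shift leaves a residual of 167.0 − (208.1) = -41.1 m north and 510.8 − (471.1) = 39.7 m east.
Residual distance = √((-41.1)² + 39.7²) = 57.2 m.

57 m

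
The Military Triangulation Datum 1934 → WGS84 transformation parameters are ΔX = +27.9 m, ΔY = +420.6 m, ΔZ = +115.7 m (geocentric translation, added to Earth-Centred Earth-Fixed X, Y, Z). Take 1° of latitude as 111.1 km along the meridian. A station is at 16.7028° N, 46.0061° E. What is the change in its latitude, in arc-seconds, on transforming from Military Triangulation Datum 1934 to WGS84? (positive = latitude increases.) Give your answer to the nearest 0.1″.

Δφ = 0.6″

sin φ = 0.287407, cos φ = 0.957808, sin λ = 0.719414, cos λ = 0.694582.
North component: ΔN = −sin φ cos λ·ΔX − sin φ sin λ·ΔY + cos φ·ΔZ = −(0.287407)(0.694582)(27.9) − (0.287407)(0.719414)(420.6) + (0.957808)(115.7) = 18.28 m.
1° of latitude spans 111100 m, so Δφ = 18.28 / 111100 × 3600 = 0.592″.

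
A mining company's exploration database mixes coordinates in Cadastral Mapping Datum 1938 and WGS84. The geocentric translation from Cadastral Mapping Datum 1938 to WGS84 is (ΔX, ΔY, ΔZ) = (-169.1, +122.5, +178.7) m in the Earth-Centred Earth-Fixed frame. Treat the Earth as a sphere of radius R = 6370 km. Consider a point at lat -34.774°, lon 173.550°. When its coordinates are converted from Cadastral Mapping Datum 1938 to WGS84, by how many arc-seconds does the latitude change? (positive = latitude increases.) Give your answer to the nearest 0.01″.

Δφ = 8.11″

sin φ = -0.570341, cos φ = 0.821408, sin λ = 0.112336, cos λ = -0.993670.
North component: ΔN = −sin φ cos λ·ΔX − sin φ sin λ·ΔY + cos φ·ΔZ = −(-0.570341)(-0.993670)(-169.1) − (-0.570341)(0.112336)(122.5) + (0.821408)(178.7) = 250.47 m.
1° of latitude spans πR/180 = 111177 m, so Δφ = 250.47 / 111177 × 3600 = 8.110″.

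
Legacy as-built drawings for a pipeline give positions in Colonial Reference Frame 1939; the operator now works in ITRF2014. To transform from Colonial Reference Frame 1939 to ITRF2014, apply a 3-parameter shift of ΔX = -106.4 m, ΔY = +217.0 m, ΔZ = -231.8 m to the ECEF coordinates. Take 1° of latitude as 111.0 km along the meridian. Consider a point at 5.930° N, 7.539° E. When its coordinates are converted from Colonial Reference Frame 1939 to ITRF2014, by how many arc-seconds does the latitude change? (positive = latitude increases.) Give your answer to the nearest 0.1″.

Δφ = -7.2″

sin φ = 0.103313, cos φ = 0.994649, sin λ = 0.131201, cos λ = 0.991356.
North component: ΔN = −sin φ cos λ·ΔX − sin φ sin λ·ΔY + cos φ·ΔZ = −(0.103313)(0.991356)(-106.4) − (0.103313)(0.131201)(217.0) + (0.994649)(-231.8) = -222.60 m.
1° of latitude spans 111000 m, so Δφ = -222.60 / 111000 × 3600 = -7.220″.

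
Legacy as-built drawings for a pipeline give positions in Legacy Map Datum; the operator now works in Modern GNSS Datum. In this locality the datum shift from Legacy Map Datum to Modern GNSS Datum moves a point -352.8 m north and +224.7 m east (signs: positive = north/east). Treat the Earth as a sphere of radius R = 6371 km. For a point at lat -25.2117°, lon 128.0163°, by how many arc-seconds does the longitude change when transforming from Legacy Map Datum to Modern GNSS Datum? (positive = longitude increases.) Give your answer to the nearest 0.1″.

At latitude -25.2117°, cos φ = 0.904740.
One radian of longitude at latitude φ spans R cos φ, so Δλ = ΔE / (R cos φ) = 224.7 / (6371000 × 0.904740) = 3.8983e-05 rad = 8.041″.

Δλ = 8.0″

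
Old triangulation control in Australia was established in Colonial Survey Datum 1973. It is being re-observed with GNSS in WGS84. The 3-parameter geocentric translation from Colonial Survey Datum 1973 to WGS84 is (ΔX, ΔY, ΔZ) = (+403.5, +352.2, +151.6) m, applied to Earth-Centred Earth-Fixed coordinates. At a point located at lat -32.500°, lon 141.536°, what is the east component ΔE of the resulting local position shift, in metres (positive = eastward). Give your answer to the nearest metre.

The local east axis at (φ, λ) is (−sin λ, cos λ, 0), so ΔE = −sin(141.536°)·403.5 + cos(141.536°)·352.2 = -526.76 m.

ΔE = -527 m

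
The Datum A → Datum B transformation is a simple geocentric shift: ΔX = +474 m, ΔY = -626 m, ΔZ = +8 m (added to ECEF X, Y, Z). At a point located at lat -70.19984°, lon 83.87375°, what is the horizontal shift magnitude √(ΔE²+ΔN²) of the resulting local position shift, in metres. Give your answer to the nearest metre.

At φ = -70.19984°, λ = 83.87375°: sin φ = -0.940880, cos φ = 0.338741, sin λ = 0.994289, cos λ = 0.106720.
ΔE = −sin λ·ΔX + cos λ·ΔY = −(0.994289)·(474) + (0.106720)·(-626) = -538.10 m.
ΔN = −sin φ cos λ·ΔX − sin φ sin λ·ΔY + cos φ·ΔZ = −(-0.940880)(0.106720)(474) − (-0.940880)(0.994289)(-626) + (0.338741)(8) = -535.32 m.
Horizontal magnitude = √(ΔE² + ΔN²) = √((-538.10)² + (-535.32)²) = 759.03 m.

759 m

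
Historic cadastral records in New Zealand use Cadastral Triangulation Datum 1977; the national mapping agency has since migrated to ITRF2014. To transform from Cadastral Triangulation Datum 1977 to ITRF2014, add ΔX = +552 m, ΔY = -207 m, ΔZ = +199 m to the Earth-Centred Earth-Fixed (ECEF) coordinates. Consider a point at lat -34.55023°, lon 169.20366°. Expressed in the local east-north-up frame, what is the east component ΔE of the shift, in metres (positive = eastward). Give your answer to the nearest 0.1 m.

At φ = -34.55023°, λ = 169.20366°: sin φ = -0.567129, cos φ = 0.823629, sin λ = 0.187319, cos λ = -0.982299.
ΔE = −sin λ·ΔX + cos λ·ΔY = −(0.187319)·(552) + (-0.982299)·(-207) = 99.94 m.

ΔE = 99.9 m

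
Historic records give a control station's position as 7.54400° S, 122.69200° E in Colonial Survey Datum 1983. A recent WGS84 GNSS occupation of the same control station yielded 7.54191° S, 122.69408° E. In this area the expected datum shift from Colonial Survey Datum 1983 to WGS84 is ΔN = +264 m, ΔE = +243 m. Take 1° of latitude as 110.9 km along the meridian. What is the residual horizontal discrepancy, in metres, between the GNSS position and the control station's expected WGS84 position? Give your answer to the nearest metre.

35 m

Observed coordinate differences: Δφ = +0.00209°, Δλ = +0.00208°.
Converting to metres (1° lat = 110900 m, cos φ = 0.991344): observed ΔN = 231.8 m, observed ΔE = 228.7 m.
Subtracting the expected shift leaves a residual of 231.8 − (264) = -32.2 m north and 228.7 − (243) = -14.3 m east.
Residual distance = √((-32.2)² + (-14.3)²) = 35.3 m.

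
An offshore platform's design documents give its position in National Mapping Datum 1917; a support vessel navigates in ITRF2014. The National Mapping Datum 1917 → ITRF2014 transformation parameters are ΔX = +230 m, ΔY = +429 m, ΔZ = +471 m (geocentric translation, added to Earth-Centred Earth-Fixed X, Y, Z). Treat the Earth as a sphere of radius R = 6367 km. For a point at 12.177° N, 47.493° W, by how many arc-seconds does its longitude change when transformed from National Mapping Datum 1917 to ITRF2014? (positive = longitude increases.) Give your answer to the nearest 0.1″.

Δλ = 15.2″

sin φ = 0.210932, cos φ = 0.977501, sin λ = -0.737195, cos λ = 0.675680.
East component: ΔE = −sin λ·ΔX + cos λ·ΔY = −(-0.737195)(230) + (0.675680)(429) = 459.42 m.
1° of latitude spans πR/180 = 111125 m; at latitude φ, 1° of longitude spans that × cos φ = 108624.9 m, so Δλ = 459.42 / 108624.9 × 3600 = 15.226″.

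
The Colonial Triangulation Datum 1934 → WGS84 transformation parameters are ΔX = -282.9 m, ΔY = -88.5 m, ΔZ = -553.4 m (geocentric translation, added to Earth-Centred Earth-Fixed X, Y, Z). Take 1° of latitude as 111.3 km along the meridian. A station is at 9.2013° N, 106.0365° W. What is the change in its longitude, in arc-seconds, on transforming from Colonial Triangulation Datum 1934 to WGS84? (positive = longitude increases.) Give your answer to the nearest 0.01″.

Δλ = -8.11″

sin φ = 0.159904, cos φ = 0.987133, sin λ = -0.961086, cos λ = -0.276250.
East component: ΔE = −sin λ·ΔX + cos λ·ΔY = −(-0.961086)(-282.9) + (-0.276250)(-88.5) = -247.44 m.
1° of latitude spans 111300 m; at latitude φ, 1° of longitude spans that × cos φ = 109867.9 m, so Δλ = -247.44 / 109867.9 × 3600 = -8.108″.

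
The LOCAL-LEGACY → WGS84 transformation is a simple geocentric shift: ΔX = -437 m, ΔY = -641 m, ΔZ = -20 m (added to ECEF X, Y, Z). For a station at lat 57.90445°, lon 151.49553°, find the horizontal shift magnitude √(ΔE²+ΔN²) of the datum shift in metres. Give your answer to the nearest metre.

776 m

At φ = 57.90445°, λ = 151.49553°: sin φ = 0.847163, cos φ = 0.531333, sin λ = 0.477227, cos λ = -0.878780.
ΔE = −sin λ·ΔX + cos λ·ΔY = −(0.477227)·(-437) + (-0.878780)·(-641) = 771.85 m.
ΔN = −sin φ cos λ·ΔX − sin φ sin λ·ΔY + cos φ·ΔZ = −(0.847163)(-0.878780)(-437) − (0.847163)(0.477227)(-641) + (0.531333)(-20) = -76.81 m.
Horizontal magnitude = √(ΔE² + ΔN²) = √(771.85² + (-76.81)²) = 775.66 m.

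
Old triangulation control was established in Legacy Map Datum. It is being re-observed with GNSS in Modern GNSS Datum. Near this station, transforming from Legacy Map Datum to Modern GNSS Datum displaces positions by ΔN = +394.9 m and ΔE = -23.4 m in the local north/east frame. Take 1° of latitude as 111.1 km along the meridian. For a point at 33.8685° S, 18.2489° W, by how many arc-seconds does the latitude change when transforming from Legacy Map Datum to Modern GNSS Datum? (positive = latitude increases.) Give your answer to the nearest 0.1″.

1° of latitude = 111.1 km, so Δφ = 394.9 / 111100 = 0.0035545° = 12.796″.

Δφ = 12.8″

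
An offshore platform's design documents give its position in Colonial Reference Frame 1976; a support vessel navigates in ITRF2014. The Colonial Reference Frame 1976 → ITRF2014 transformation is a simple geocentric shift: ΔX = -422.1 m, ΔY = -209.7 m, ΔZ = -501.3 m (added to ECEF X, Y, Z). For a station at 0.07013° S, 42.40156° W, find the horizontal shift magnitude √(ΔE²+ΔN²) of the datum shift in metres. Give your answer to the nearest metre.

The local east axis at (φ, λ) is (−sin λ, cos λ, 0), so ΔE = −sin(-42.40156°)·(-422.1) + cos(-42.40156°)·(-209.7) = -439.48 m.
The local north axis is (−sin φ cos λ, −sin φ sin λ, cos φ), giving ΔN = -0.382 + 0.173 − 501.300 = -501.51 m.
Horizontal magnitude = √(ΔE² + ΔN²) = √((-439.48)² + (-501.51)²) = 666.82 m.

667 m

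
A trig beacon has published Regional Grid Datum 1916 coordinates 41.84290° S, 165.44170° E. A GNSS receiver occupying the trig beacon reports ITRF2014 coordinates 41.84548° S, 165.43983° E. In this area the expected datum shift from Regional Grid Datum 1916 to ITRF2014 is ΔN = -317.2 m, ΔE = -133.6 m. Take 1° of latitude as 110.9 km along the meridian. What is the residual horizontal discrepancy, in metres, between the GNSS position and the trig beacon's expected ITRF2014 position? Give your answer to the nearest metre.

Observed coordinate differences: Δφ = -0.00258°, Δλ = -0.00187°.
Converting to metres (1° lat = 110900 m, cos φ = 0.744977): observed ΔN = -286.1 m, observed ΔE = -154.5 m.
Subtracting the expected shift leaves a residual of -286.1 − (-317.2) = 31.1 m north and -154.5 − (-133.6) = -20.9 m east.
Residual distance = √(31.1² + (-20.9)²) = 37.4 m.

37 m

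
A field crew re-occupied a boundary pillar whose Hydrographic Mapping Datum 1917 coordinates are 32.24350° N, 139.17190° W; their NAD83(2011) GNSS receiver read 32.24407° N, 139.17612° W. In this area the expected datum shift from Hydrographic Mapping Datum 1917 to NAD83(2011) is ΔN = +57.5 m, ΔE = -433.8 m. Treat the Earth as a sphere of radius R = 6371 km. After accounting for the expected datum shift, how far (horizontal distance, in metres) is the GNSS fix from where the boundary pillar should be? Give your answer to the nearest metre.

Observed coordinate differences: Δφ = +0.00057°, Δλ = -0.00422°.
Converting to metres (1° lat = 111195 m, cos φ = 0.845788): observed ΔN = 63.4 m, observed ΔE = -396.9 m.
Subtracting the expected shift leaves a residual of 63.4 − (57.5) = 5.9 m north and -396.9 − (-433.8) = 36.9 m east.
Residual distance = √(5.9² + 36.9²) = 37.4 m.

37 m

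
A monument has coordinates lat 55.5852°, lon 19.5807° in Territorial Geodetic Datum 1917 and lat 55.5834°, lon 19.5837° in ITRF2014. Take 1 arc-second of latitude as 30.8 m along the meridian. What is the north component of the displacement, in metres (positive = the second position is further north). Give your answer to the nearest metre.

ΔN = -200 m

Δφ = 55.5834° − 55.5852° = -0.0018°; Δλ = 19.5837° − 19.5807° = +0.0030°.
1° of latitude = 3600 × 30.80 = 110880 m.
ΔN = Δφ × 110880 = -199.6 m; ΔE = Δλ × 110880 × cos(55.5852°) = +0.0030 × 110880 × 0.565180 = 188.0 m.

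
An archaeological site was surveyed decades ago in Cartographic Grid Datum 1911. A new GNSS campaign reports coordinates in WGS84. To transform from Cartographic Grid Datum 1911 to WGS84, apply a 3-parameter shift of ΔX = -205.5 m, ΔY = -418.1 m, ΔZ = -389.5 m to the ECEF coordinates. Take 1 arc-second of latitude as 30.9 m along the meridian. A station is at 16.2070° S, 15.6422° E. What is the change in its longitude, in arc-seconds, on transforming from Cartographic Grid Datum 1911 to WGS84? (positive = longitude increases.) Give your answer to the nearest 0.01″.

sin φ = -0.279108, cos φ = 0.960260, sin λ = 0.269629, cos λ = 0.962964.
East component: ΔE = −sin λ·ΔX + cos λ·ΔY = −(0.269629)(-205.5) + (0.962964)(-418.1) = -347.21 m.
1° of latitude spans 3600 × 30.90 = 111240 m; at latitude φ, 1° of longitude spans that × cos φ = 106819.3 m, so Δλ = -347.21 / 106819.3 × 3600 = -11.701″.

Δλ = -11.70″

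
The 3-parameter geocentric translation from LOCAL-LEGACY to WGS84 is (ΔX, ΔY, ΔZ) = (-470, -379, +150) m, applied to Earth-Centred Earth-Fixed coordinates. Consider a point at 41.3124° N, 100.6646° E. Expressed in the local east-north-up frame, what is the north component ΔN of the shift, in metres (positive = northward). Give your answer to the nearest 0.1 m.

ΔN = 301.1 m

At φ = 41.3124°, λ = 100.6646°: sin φ = 0.660164, cos φ = 0.751121, sin λ = 0.982727, cos λ = -0.185059.
ΔN = −sin φ cos λ·ΔX − sin φ sin λ·ΔY + cos φ·ΔZ = −(0.660164)(-0.185059)(-470) − (0.660164)(0.982727)(-379) + (0.751121)(150) = 301.13 m.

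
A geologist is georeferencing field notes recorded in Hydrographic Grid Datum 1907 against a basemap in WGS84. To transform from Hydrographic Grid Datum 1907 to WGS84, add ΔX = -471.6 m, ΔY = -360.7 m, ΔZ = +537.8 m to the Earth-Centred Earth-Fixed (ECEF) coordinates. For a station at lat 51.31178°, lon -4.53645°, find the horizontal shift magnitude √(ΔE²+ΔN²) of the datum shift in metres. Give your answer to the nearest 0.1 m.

At φ = 51.31178°, λ = -4.53645°: sin φ = 0.780559, cos φ = 0.625082, sin λ = -0.079093, cos λ = 0.996867.
ΔE = −sin λ·ΔX + cos λ·ΔY = −(-0.079093)·(-471.6) + (0.996867)·(-360.7) = -396.87 m.
ΔN = −sin φ cos λ·ΔX − sin φ sin λ·ΔY + cos φ·ΔZ = −(0.780559)(0.996867)(-471.6) − (0.780559)(-0.079093)(-360.7) + (0.625082)(537.8) = 680.86 m.
Horizontal magnitude = √(ΔE² + ΔN²) = √((-396.87)² + 680.86²) = 788.08 m.

788.1 m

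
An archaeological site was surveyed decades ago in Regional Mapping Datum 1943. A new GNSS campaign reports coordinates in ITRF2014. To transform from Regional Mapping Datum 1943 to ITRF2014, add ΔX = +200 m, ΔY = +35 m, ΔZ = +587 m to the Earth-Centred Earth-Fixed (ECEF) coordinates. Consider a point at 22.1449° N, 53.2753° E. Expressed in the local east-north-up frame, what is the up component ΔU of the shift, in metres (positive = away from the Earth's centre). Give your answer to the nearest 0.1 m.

The local up (radial) axis is (cos φ cos λ, cos φ sin λ, sin φ), giving ΔU = 110.772 + 25.984 + 221.270 = 358.03 m.

ΔU = 358.0 m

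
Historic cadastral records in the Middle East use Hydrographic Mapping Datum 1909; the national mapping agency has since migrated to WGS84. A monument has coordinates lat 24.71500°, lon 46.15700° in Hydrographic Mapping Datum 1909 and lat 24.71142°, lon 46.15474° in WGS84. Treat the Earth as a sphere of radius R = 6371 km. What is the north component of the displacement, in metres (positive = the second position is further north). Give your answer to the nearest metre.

ΔN = -398 m

Δφ = 24.71142° − 24.71500° = -0.00358°; Δλ = 46.15474° − 46.15700° = -0.00226°.
1° along a meridian = πR/180 = 111195 m.
ΔN = Δφ × 111195 = -398.1 m; ΔE = Δλ × 111195 × cos(24.71500°) = -0.00226 × 111195 × 0.908399 = -228.3 m.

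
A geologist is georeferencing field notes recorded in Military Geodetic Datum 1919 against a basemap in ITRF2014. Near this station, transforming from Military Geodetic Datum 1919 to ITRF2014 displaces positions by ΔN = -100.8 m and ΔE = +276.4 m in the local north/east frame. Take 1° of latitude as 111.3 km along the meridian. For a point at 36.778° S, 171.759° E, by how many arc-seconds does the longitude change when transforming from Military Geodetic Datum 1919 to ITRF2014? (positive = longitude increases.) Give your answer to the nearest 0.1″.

Δλ = 11.2″

At latitude -36.778°, cos φ = 0.800961.
1° of longitude at this latitude = 111.3 × cos φ = 89.15 km, so Δλ = 276.4 / 89147.0 = 0.0031005° = 11.162″.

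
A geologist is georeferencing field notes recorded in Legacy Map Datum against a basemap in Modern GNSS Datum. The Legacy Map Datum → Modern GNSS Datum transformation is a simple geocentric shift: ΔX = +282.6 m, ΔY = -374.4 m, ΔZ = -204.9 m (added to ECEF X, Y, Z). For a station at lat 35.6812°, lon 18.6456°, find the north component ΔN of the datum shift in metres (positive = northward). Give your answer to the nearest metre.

ΔN = -253 m

The local north axis is (−sin φ cos λ, −sin φ sin λ, cos φ), giving ΔN = -156.182 + 69.818 − 166.435 = -252.80 m.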